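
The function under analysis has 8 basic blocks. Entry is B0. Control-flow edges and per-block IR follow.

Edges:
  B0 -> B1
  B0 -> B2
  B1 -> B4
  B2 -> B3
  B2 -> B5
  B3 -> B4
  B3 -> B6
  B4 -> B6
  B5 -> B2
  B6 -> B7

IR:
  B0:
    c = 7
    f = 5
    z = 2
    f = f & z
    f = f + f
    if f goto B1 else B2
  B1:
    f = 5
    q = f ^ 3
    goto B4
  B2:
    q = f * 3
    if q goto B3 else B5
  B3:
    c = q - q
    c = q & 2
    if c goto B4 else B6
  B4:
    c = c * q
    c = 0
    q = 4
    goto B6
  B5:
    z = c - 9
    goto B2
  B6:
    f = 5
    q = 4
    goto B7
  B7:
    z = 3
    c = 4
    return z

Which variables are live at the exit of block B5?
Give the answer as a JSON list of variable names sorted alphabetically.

Block summaries:
  B0 def {c,f,z} use ∅
  B1 def {f,q} use ∅
  B2 def {q} use {f}
  B3 def {c} use {q}
  B4 def {c,q} use {c,q}
  B5 def {z} use {c}
  B6 def {f,q} use ∅
  B7 def {c,z} use ∅

Backward fixpoint:
  live B0: ∅→{c,f}
  live B1: {c}→{c,q}
  live B2: {c,f}→{c,f,q}
  live B3: {q}→{c,q}
  live B4: {c,q}→∅
  live B5: {c,f}→{c,f}
  live B6: ∅→∅
  live B7: ∅→∅

live-out(B5) = ["c", "f"]

Answer: ["c", "f"]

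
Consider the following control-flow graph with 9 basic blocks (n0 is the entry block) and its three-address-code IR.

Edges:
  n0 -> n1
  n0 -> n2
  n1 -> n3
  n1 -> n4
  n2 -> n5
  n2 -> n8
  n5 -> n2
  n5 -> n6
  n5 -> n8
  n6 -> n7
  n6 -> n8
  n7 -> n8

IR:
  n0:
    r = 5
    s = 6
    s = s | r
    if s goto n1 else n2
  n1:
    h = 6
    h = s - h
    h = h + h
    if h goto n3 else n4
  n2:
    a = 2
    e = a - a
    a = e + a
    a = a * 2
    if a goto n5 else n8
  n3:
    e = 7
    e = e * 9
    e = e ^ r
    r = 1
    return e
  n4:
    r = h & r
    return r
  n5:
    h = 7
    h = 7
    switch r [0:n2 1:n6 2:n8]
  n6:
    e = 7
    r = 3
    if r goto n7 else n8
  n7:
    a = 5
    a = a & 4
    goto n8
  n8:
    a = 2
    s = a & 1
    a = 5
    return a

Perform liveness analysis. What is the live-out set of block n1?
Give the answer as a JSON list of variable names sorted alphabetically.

Block summaries:
  n0: {r,s} / ∅
  n1: {h} / {s}
  n2: {a,e} / ∅
  n3: {e,r} / {r}
  n4: {r} / {h,r}
  n5: {h} / {r}
  n6: {e,r} / ∅
  n7: {a} / ∅
  n8: {a,s} / ∅

Liveness:
  n0: in=∅ out={r,s}
  n1: in={r,s} out={h,r}
  n2: in={r} out={r}
  n3: in={r} out=∅
  n4: in={h,r} out=∅
  n5: in={r} out={r}
  n6: in=∅ out=∅
  n7: in=∅ out=∅
  n8: in=∅ out=∅

live-out(n1) = ["h", "r"]

Answer: ["h", "r"]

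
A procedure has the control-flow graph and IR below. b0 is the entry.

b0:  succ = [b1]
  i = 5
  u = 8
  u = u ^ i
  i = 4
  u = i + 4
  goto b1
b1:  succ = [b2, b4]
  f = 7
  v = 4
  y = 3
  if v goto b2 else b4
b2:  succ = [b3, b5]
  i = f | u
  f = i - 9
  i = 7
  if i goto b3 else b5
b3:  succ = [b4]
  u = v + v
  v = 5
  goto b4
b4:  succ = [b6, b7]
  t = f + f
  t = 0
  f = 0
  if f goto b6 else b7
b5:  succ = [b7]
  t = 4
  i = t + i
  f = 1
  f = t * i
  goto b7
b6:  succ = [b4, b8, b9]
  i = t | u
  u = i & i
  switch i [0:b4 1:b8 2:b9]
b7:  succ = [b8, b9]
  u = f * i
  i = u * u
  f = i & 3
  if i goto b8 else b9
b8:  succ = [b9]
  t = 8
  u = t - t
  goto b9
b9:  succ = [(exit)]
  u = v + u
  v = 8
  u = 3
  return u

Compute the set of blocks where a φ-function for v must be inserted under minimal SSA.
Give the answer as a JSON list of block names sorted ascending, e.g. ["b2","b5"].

idom tree: b1←b0 b2←b1 b3←b2 b4←b1 b5←b2 b6←b4 b7←b1 b8←b1 b9←b1
Dom at joins:
  b4: preds {b1,b3,b6}: {b0,b1} ∩ {b0,b1,b2,b3} ∩ {b0,b1,b4,b6} = {b0,b1}; idom=b1
  b7: preds {b4,b5}: {b0,b1,b4} ∩ {b0,b1,b2,b5} = {b0,b1}; idom=b1
  b8: preds {b6,b7}: {b0,b1,b4,b6} ∩ {b0,b1,b7} = {b0,b1}; idom=b1
  b9: preds {b6,b7,b8}: {b0,b1,b4,b6} ∩ {b0,b1,b7} ∩ {b0,b1,b8} = {b0,b1}; idom=b1

Frontier:
  join b4 pred b1: · stop@b1
  join b4 pred b3: b3→b2 stop@b1
  join b4 pred b6: b6→b4 stop@b1
  join b7 pred b4: b4 stop@b1
  join b7 pred b5: b5→b2 stop@b1
  join b8 pred b6: b6→b4 stop@b1
  join b8 pred b7: b7 stop@b1
  join b9 pred b6: b6→b4 stop@b1
  join b9 pred b7: b7 stop@b1
  join b9 pred b8: b8 stop@b1
  DF(b0)=∅
  DF(b1)=∅
  DF(b2)={b4,b7}
  DF(b3)={b4}
  DF(b4)={b4,b7,b8,b9}
  DF(b5)={b7}
  DF(b6)={b4,b8,b9}
  DF(b7)={b8,b9}
  DF(b8)={b9}
  DF(b9)=∅

φ for v: defs {b1,b3,b9}
  DF⁺ = {b4,b7,b8,b9}

Answer: ["b4", "b7", "b8", "b9"]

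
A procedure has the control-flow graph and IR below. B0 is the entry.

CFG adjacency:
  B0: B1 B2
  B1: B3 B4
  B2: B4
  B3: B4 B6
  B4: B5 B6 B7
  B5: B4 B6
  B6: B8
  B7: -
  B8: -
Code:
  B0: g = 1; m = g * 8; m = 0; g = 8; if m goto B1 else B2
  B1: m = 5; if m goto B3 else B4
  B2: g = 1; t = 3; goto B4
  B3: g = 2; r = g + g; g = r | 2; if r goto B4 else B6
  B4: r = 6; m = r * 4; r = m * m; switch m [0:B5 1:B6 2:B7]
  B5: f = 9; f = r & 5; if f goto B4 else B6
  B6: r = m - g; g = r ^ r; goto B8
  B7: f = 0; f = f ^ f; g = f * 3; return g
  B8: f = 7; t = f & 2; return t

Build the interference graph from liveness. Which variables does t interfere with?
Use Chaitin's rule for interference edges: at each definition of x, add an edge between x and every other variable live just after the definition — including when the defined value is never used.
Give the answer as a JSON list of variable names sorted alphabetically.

def/use:
  B0: def={g,m} ue=∅
  B1: def={m} ue=∅
  B2: def={g,t} ue=∅
  B3: def={g,r} ue=∅
  B4: def={m,r} ue=∅
  B5: def={f} ue={r}
  B6: def={g,r} ue={g,m}
  B7: def={f,g} ue=∅
  B8: def={f,t} ue=∅

Backward fixpoint:
  B0 li=∅ lo={g}
  B1 li={g} lo={g,m}
  B2 li=∅ lo={g}
  B3 li={m} lo={g,m}
  B4 li={g} lo={g,m,r}
  B5 li={g,m,r} lo={g,m}
  B6 li={g,m} lo=∅
  B7 li=∅ lo=∅
  B8 li=∅ lo=∅

Interfere edges:
  f: {g,m,r}
  g: {f,m,r,t}
  m: {f,g,r}
  r: {f,g,m}
  t: {g}

N(t) = ["g"]

Answer: ["g"]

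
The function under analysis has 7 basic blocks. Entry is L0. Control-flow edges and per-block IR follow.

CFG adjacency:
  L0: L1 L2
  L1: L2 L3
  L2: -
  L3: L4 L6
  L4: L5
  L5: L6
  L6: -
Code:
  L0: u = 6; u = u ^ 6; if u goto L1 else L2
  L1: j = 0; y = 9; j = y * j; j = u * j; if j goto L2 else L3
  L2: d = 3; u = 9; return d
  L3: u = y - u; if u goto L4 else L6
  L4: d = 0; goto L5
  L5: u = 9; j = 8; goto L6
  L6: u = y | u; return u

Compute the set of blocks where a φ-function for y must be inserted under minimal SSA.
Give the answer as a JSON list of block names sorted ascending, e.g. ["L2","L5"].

Answer: ["L2"]

Derivation:
idom tree: L1←L0 L2←L0 L3←L1 L4←L3 L5←L4 L6←L3
Dom at joins:
  L2: preds {L0,L1}: {L0} ∩ {L0,L1} = {L0}; idom=L0
  L6: preds {L3,L5}: {L0,L1,L3} ∩ {L0,L1,L3,L4,L5} = {L0,L1,L3}; idom=L3

DF derivation:
  join L2 pred L0: · stop@L0
  join L2 pred L1: L1 stop@L0
  join L6 pred L3: · stop@L3
  join L6 pred L5: L5→L4 stop@L3
  L0 → ∅
  L1 → {L2}
  L2 → ∅
  L3 → ∅
  L4 → {L6}
  L5 → {L6}
  L6 → ∅

φ for y: defs {L1}
  DF⁺ = {L2}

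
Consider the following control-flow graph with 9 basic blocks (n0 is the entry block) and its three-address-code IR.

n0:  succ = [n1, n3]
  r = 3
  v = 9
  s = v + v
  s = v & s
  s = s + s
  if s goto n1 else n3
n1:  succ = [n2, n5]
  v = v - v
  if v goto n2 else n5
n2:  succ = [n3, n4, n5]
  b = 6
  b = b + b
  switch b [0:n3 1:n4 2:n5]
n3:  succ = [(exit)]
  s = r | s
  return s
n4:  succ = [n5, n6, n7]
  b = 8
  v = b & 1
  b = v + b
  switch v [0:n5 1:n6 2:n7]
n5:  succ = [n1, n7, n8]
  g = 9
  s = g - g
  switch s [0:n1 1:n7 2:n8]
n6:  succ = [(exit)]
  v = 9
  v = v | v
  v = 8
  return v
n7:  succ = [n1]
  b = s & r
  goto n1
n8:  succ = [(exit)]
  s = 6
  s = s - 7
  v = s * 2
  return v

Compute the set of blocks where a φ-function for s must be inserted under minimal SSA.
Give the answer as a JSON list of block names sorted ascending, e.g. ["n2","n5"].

idom tree: n1←n0 n2←n1 n3←n0 n4←n2 n5←n1 n6←n4 n7←n1 n8←n5
Join-block Dom:
  n1: preds {n0,n5,n7}: {n0} ∩ {n0,n1,n5} ∩ {n0,n1,n7} = {n0}; idom=n0
  n3: preds {n0,n2}: {n0} ∩ {n0,n1,n2} = {n0}; idom=n0
  n5: preds {n1,n2,n4}: {n0,n1} ∩ {n0,n1,n2} ∩ {n0,n1,n2,n4} = {n0,n1}; idom=n1
  n7: preds {n4,n5}: {n0,n1,n2,n4} ∩ {n0,n1,n5} = {n0,n1}; idom=n1

DF walk-up:
  join n1 pred n0: · stop@n0
  join n1 pred n5: n5→n1 stop@n0
  join n1 pred n7: n7→n1 stop@n0
  join n3 pred n0: · stop@n0
  join n3 pred n2: n2→n1 stop@n0
  join n5 pred n1: · stop@n1
  join n5 pred n2: n2 stop@n1
  join n5 pred n4: n4→n2 stop@n1
  join n7 pred n4: n4→n2 stop@n1
  join n7 pred n5: n5 stop@n1
  n0: DF=∅
  n1: DF={n1,n3}
  n2: DF={n3,n5,n7}
  n3: DF=∅
  n4: DF={n5,n7}
  n5: DF={n1,n7}
  n6: DF=∅
  n7: DF={n1}
  n8: DF=∅

φ for s: defs {n0,n3,n5,n8}
  DF⁺ = {n1,n3,n7}

Answer: ["n1", "n3", "n7"]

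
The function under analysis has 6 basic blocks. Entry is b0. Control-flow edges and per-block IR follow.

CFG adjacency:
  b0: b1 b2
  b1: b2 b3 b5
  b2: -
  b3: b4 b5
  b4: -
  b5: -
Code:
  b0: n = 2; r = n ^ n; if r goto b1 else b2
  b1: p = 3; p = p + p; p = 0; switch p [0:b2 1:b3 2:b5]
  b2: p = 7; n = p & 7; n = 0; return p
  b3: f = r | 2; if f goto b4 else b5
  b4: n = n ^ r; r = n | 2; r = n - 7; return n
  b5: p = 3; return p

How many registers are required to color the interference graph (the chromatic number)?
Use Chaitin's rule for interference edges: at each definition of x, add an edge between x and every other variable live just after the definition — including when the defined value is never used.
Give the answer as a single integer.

def/use:
  b0 def {n,r} use ∅
  b1 def {p} use ∅
  b2 def {n,p} use ∅
  b3 def {f} use {r}
  b4 def {n,r} use {n,r}
  b5 def {p} use ∅

Liveness:
  b0: in=∅ out={n,r}
  b1: in={n,r} out={n,r}
  b2: in=∅ out=∅
  b3: in={n,r} out={n,r}
  b4: in={n,r} out=∅
  b5: in=∅ out=∅

Interfere edges:
  f — {n,r}
  n — {f,p,r}
  p — {n,r}
  r — {f,n,p}

Registers:
  clique {f,n,r} ⇒ need ≥ 3
  assign f→c2 n→c0 p→c2 r→c1 — no edge inside a register ⇒ χ ≤ 3
  χ = 3

Answer: 3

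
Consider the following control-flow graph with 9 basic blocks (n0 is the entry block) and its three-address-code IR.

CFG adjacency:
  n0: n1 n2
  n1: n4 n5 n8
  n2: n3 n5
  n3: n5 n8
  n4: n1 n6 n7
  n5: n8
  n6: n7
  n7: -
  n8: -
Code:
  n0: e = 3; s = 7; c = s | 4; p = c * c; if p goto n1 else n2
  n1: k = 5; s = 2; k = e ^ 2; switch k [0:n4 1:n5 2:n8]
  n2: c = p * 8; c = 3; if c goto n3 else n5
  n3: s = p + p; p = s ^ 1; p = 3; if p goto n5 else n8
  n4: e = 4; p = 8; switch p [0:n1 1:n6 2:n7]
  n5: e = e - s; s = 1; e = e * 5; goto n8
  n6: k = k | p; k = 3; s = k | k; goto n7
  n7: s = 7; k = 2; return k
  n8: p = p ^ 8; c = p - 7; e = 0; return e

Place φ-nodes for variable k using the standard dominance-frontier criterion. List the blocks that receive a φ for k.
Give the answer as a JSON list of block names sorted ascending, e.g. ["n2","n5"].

Answer: ["n1", "n5", "n7", "n8"]

Working:
idom tree: n1←n0 n2←n0 n3←n2 n4←n1 n5←n0 n6←n4 n7←n4 n8←n0
Join-block Dom:
  n1: preds {n0,n4}: {n0} ∩ {n0,n1,n4} = {n0}; idom=n0
  n5: preds {n1,n2,n3}: {n0,n1} ∩ {n0,n2} ∩ {n0,n2,n3} = {n0}; idom=n0
  n7: preds {n4,n6}: {n0,n1,n4} ∩ {n0,n1,n4,n6} = {n0,n1,n4}; idom=n4
  n8: preds {n1,n3,n5}: {n0,n1} ∩ {n0,n2,n3} ∩ {n0,n5} = {n0}; idom=n0

DF walk-up:
  n1←n0: walk · to n0
  n1←n4: walk n4→n1 to n0
  n5←n1: walk n1 to n0
  n5←n2: walk n2 to n0
  n5←n3: walk n3→n2 to n0
  n7←n4: walk · to n4
  n7←n6: walk n6 to n4
  n8←n1: walk n1 to n0
  n8←n3: walk n3→n2 to n0
  n8←n5: walk n5 to n0
  n0 → ∅
  n1 → {n1,n5,n8}
  n2 → {n5,n8}
  n3 → {n5,n8}
  n4 → {n1}
  n5 → {n8}
  n6 → {n7}
  n7 → ∅
  n8 → ∅

φ for k: defs {n1,n6,n7}
  DF⁺ = {n1,n5,n7,n8}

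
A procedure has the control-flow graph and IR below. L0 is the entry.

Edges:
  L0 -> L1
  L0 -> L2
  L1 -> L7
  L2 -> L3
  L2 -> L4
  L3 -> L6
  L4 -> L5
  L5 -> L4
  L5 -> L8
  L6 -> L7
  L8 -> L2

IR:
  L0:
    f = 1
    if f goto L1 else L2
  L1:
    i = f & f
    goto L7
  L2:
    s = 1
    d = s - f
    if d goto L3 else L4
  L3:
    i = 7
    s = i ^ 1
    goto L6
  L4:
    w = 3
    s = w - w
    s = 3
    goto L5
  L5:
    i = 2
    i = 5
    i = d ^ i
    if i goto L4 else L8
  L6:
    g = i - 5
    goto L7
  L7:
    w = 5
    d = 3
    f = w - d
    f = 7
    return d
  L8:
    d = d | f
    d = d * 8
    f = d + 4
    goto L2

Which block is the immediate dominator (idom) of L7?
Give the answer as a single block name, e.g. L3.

idom tree: L1←L0 L2←L0 L3←L2 L4←L2 L5←L4 L6←L3 L7←L0 L8←L5
Join-block Dom:
  L2: preds {L0,L8}: {L0} ∩ {L0,L2,L4,L5,L8} = {L0}; idom=L0
  L4: preds {L2,L5}: {L0,L2} ∩ {L0,L2,L4,L5} = {L0,L2}; idom=L2
  L7: preds {L1,L6}: {L0,L1} ∩ {L0,L2,L3,L6} = {L0}; idom=L0

idom(L7) = L0

Answer: L0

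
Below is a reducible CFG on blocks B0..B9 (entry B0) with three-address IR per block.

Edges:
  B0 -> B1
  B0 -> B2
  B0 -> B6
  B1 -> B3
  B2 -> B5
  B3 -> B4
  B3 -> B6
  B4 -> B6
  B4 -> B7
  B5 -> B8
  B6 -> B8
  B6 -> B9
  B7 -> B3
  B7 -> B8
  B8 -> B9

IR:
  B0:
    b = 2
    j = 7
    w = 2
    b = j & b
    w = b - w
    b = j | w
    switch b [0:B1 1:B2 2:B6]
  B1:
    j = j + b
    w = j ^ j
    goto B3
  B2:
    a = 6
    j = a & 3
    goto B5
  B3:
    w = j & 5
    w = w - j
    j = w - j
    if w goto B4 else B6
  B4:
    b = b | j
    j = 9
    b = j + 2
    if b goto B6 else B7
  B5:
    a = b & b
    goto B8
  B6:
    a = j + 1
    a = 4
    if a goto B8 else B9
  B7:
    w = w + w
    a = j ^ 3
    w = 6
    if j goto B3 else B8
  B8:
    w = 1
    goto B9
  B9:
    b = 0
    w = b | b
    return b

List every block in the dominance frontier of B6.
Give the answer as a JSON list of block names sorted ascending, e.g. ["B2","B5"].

idom tree: B1←B0 B2←B0 B3←B1 B4←B3 B5←B2 B6←B0 B7←B4 B8←B0 B9←B0
Dom at joins:
  B3: preds {B1,B7}: {B0,B1} ∩ {B0,B1,B3,B4,B7} = {B0,B1}; idom=B1
  B6: preds {B0,B3,B4}: {B0} ∩ {B0,B1,B3} ∩ {B0,B1,B3,B4} = {B0}; idom=B0
  B8: preds {B5,B6,B7}: {B0,B2,B5} ∩ {B0,B6} ∩ {B0,B1,B3,B4,B7} = {B0}; idom=B0
  B9: preds {B6,B8}: {B0,B6} ∩ {B0,B8} = {B0}; idom=B0

DF derivation:
  join B3 pred B1: · stop@B1
  join B3 pred B7: B7→B4→B3 stop@B1
  join B6 pred B0: · stop@B0
  join B6 pred B3: B3→B1 stop@B0
  join B6 pred B4: B4→B3→B1 stop@B0
  join B8 pred B5: B5→B2 stop@B0
  join B8 pred B6: B6 stop@B0
  join B8 pred B7: B7→B4→B3→B1 stop@B0
  join B9 pred B6: B6 stop@B0
  join B9 pred B8: B8 stop@B0
  B0: DF=∅
  B1: DF={B6,B8}
  B2: DF={B8}
  B3: DF={B3,B6,B8}
  B4: DF={B3,B6,B8}
  B5: DF={B8}
  B6: DF={B8,B9}
  B7: DF={B3,B8}
  B8: DF={B9}
  B9: DF=∅

DF(B6) = ["B8", "B9"]

Answer: ["B8", "B9"]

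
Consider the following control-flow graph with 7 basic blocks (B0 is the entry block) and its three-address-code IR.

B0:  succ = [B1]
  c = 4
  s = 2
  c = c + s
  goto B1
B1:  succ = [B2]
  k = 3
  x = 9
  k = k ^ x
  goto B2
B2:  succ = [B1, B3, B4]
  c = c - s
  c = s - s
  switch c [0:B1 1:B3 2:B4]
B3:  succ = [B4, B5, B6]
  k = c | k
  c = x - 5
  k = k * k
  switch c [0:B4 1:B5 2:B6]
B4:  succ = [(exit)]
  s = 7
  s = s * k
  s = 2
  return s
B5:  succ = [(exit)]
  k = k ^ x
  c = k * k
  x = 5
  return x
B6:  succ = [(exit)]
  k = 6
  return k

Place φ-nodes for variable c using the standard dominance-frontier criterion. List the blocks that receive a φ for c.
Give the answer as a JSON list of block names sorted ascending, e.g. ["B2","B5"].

idom tree: B1←B0 B2←B1 B3←B2 B4←B2 B5←B3 B6←B3
Dom at joins:
  B1: preds {B0,B2}: {B0} ∩ {B0,B1,B2} = {B0}; idom=B0
  B4: preds {B2,B3}: {B0,B1,B2} ∩ {B0,B1,B2,B3} = {B0,B1,B2}; idom=B2

DF derivation:
  join B1 pred B0: · stop@B0
  join B1 pred B2: B2→B1 stop@B0
  join B4 pred B2: · stop@B2
  join B4 pred B3: B3 stop@B2
  B0 → ∅
  B1 → {B1}
  B2 → {B1}
  B3 → {B4}
  B4 → ∅
  B5 → ∅
  B6 → ∅

φ for c: defs {B0,B2,B3,B5}
  DF⁺ = {B1,B4}

Answer: ["B1", "B4"]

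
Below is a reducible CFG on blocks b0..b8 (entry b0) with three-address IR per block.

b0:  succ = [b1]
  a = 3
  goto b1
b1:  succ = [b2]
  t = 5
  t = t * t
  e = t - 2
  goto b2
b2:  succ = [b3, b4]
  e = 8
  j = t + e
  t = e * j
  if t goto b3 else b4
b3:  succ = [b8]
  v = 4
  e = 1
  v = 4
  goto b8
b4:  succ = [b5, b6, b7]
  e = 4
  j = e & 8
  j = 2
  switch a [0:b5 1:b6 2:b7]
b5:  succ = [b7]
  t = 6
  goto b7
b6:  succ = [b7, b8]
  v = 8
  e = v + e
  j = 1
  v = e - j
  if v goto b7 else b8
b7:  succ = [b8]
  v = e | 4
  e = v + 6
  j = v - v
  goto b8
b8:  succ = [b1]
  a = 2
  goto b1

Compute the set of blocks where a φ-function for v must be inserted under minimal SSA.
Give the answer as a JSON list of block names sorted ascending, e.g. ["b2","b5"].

Answer: ["b1", "b7", "b8"]

Analysis:
idom tree: b1←b0 b2←b1 b3←b2 b4←b2 b5←b4 b6←b4 b7←b4 b8←b2
Dom at joins:
  b1: preds {b0,b8}: {b0} ∩ {b0,b1,b2,b8} = {b0}; idom=b0
  b7: preds {b4,b5,b6}: {b0,b1,b2,b4} ∩ {b0,b1,b2,b4,b5} ∩ {b0,b1,b2,b4,b6} = {b0,b1,b2,b4}; idom=b4
  b8: preds {b3,b6,b7}: {b0,b1,b2,b3} ∩ {b0,b1,b2,b4,b6} ∩ {b0,b1,b2,b4,b7} = {b0,b1,b2}; idom=b2

DF walk-up:
  join b1 pred b0: · stop@b0
  join b1 pred b8: b8→b2→b1 stop@b0
  join b7 pred b4: · stop@b4
  join b7 pred b5: b5 stop@b4
  join b7 pred b6: b6 stop@b4
  join b8 pred b3: b3 stop@b2
  join b8 pred b6: b6→b4 stop@b2
  join b8 pred b7: b7→b4 stop@b2
  b0 → ∅
  b1 → {b1}
  b2 → {b1}
  b3 → {b8}
  b4 → {b8}
  b5 → {b7}
  b6 → {b7,b8}
  b7 → {b8}
  b8 → {b1}

φ for v: defs {b3,b6,b7}
  DF⁺ = {b1,b7,b8}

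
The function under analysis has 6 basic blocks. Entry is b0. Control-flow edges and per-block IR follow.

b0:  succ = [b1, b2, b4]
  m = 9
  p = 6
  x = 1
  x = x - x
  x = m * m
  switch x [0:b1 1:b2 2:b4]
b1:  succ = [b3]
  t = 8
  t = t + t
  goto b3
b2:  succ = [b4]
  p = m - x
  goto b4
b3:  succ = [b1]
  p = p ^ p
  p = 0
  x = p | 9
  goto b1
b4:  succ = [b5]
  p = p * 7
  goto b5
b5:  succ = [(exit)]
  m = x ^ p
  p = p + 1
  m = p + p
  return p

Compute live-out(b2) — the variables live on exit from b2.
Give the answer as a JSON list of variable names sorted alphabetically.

Answer: ["p", "x"]

Derivation:
Block summaries:
  b0 def {m,p,x} use ∅
  b1 def {t} use ∅
  b2 def {p} use {m,x}
  b3 def {p,x} use {p}
  b4 def {p} use {p}
  b5 def {m,p} use {p,x}

Liveness:
  live b0: ∅→{m,p,x}
  live b1: {p}→{p}
  live b2: {m,x}→{p,x}
  live b3: {p}→{p}
  live b4: {p,x}→{p,x}
  live b5: {p,x}→∅

live-out(b2) = ["p", "x"]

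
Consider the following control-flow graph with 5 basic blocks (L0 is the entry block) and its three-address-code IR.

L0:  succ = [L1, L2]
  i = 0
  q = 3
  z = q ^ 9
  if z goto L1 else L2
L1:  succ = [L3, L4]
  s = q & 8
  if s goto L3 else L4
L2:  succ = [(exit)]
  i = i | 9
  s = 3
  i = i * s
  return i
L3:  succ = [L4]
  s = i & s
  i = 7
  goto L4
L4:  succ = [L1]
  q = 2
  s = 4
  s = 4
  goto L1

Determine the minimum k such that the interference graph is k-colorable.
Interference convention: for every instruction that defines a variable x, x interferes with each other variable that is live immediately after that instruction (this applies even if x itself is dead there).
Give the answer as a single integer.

Answer: 3

Derivation:
def/use:
  L0: def={i,q,z} ue=∅
  L1: def={s} ue={q}
  L2: def={i,s} ue={i}
  L3: def={i,s} ue={i,s}
  L4: def={q,s} ue=∅

Live sets:
  L0: in=∅ out={i,q}
  L1: in={i,q} out={i,s}
  L2: in={i} out=∅
  L3: in={i,s} out={i}
  L4: in={i} out={i,q}

Conflict graph:
  i↔{q,s,z}
  q↔{i,s,z}
  s↔{i,q}
  z↔{i,q}

Registers:
  clique {i,q,s} ⇒ need ≥ 3
  3-colouring: c0={i}  c1={q}  c2={s,z}
  χ = 3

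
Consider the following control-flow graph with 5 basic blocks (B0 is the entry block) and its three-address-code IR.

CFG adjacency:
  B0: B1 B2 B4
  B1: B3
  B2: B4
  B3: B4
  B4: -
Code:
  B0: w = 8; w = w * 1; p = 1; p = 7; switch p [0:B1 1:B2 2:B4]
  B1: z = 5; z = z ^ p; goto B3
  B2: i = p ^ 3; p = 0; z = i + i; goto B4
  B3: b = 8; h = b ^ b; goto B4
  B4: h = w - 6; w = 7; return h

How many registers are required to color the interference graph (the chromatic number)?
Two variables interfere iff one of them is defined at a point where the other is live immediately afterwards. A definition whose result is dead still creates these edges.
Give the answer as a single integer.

def/use:
  B0: {p,w} / ∅
  B1: {z} / {p}
  B2: {i,p,z} / {p}
  B3: {b,h} / ∅
  B4: {h,w} / {w}

Liveness:
  B0 li=∅ lo={p,w}
  B1 li={p,w} lo={w}
  B2 li={p,w} lo={w}
  B3 li={w} lo={w}
  B4 li={w} lo=∅

Interference:
  b↔{w}
  h↔{w}
  i↔{p,w}
  p↔{i,w,z}
  w↔{b,h,i,p,z}
  z↔{p,w}

Chromatic number:
  clique {i,p,w} ⇒ need ≥ 3
  3-colouring: R0={w}  R1={b,h,p}  R2={i,z}
  χ = 3

Answer: 3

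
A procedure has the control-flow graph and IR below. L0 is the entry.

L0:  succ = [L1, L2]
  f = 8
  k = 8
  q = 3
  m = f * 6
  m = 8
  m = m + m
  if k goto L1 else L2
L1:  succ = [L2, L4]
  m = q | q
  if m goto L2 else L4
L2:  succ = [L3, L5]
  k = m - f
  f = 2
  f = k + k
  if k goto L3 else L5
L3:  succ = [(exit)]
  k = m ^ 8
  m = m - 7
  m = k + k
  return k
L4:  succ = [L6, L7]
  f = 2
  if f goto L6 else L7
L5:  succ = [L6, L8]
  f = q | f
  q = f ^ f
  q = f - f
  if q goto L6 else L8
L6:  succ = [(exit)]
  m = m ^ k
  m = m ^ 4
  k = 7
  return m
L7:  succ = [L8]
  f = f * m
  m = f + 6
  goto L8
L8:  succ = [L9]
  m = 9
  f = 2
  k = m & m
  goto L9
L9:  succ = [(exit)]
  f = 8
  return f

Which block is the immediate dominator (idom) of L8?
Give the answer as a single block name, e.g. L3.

idom tree: L1←L0 L2←L0 L3←L2 L4←L1 L5←L2 L6←L0 L7←L4 L8←L0 L9←L8
Dom at joins:
  L2: preds {L0,L1}: {L0} ∩ {L0,L1} = {L0}; idom=L0
  L6: preds {L4,L5}: {L0,L1,L4} ∩ {L0,L2,L5} = {L0}; idom=L0
  L8: preds {L5,L7}: {L0,L2,L5} ∩ {L0,L1,L4,L7} = {L0}; idom=L0

idom(L8) = L0

Answer: L0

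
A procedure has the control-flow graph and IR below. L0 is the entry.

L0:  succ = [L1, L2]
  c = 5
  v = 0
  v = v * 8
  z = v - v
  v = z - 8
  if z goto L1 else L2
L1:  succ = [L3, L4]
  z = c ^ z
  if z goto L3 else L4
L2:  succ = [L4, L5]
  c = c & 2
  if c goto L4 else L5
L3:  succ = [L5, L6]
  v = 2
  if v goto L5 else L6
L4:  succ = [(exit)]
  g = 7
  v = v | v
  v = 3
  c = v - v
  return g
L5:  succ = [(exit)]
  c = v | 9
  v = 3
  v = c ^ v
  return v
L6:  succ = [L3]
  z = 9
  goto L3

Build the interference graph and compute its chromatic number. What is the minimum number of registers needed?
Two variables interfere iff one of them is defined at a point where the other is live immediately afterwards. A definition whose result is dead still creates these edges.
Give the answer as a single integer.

Block summaries:
  L0: def={c,v,z} ue=∅
  L1: def={z} ue={c,z}
  L2: def={c} ue={c}
  L3: def={v} ue=∅
  L4: def={c,g,v} ue={v}
  L5: def={c,v} ue={v}
  L6: def={z} ue=∅

Liveness:
  L0: in=∅ out={c,v,z}
  L1: in={c,v,z} out={v}
  L2: in={c,v} out={v}
  L3: in=∅ out={v}
  L4: in={v} out=∅
  L5: in={v} out=∅
  L6: in=∅ out=∅

Interference:
  c↔{g,v,z}
  g↔{c,v}
  v↔{c,g,z}
  z↔{c,v}

Colouring:
  lower bound: {c,g,v} mutually conflict ⇒ χ ≥ 3
  assign c→r0 g→r2 v→r1 z→r2 — no edge inside a register ⇒ χ ≤ 3
  χ = 3

Answer: 3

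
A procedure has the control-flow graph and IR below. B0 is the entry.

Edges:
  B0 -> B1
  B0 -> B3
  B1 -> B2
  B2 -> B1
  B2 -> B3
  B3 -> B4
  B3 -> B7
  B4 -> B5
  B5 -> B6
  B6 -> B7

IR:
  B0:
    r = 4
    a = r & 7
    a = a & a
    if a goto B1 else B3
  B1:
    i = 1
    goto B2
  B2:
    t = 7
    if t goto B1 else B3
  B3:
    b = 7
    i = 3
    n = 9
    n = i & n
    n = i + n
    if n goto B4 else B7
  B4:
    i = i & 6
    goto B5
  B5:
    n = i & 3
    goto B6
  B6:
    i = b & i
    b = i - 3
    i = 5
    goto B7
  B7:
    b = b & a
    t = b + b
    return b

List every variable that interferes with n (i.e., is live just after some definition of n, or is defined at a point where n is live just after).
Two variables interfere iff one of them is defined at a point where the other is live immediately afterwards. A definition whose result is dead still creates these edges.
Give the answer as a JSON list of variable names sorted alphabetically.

Answer: ["a", "b", "i"]

Analysis:
Per-block:
  B0 def {a,r} use ∅
  B1 def {i} use ∅
  B2 def {t} use ∅
  B3 def {b,i,n} use ∅
  B4 def {i} use {i}
  B5 def {n} use {i}
  B6 def {b,i} use {b,i}
  B7 def {b,t} use {a,b}

Live sets:
  live B0: ∅→{a}
  live B1: {a}→{a}
  live B2: {a}→{a}
  live B3: {a}→{a,b,i}
  live B4: {a,b,i}→{a,b,i}
  live B5: {a,b,i}→{a,b,i}
  live B6: {a,b,i}→{a,b}
  live B7: {a,b}→∅

Interference:
  a↔{b,i,n,t}
  b↔{a,i,n,t}
  i↔{a,b,n}
  n↔{a,b,i}
  r↔∅
  t↔{a,b}

N(n) = ["a", "b", "i"]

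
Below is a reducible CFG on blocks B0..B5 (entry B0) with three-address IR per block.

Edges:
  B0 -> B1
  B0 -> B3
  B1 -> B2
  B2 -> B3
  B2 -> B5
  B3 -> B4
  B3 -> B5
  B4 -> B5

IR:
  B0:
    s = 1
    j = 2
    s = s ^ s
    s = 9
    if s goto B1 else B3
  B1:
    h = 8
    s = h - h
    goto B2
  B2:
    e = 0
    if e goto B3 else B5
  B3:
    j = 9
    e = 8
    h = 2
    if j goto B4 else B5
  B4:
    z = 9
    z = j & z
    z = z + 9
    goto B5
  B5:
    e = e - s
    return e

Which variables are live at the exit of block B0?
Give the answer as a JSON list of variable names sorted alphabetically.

Answer: ["s"]

Working:
Block summaries:
  B0: {j,s} / ∅
  B1: {h,s} / ∅
  B2: {e} / ∅
  B3: {e,h,j} / ∅
  B4: {z} / {j}
  B5: {e} / {e,s}

Live sets:
  B0 li=∅ lo={s}
  B1 li=∅ lo={s}
  B2 li={s} lo={e,s}
  B3 li={s} lo={e,j,s}
  B4 li={e,j,s} lo={e,s}
  B5 li={e,s} lo=∅

live-out(B0) = ["s"]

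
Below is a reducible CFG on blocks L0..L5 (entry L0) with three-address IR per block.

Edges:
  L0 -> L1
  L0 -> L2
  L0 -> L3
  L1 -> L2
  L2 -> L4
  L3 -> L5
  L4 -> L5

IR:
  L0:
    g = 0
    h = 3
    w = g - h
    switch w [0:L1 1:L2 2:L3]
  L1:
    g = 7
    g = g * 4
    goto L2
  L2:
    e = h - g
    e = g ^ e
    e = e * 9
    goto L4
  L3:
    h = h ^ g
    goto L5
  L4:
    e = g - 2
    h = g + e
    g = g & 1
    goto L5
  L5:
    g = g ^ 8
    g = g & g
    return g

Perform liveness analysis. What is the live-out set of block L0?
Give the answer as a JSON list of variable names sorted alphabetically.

Answer: ["g", "h"]

Derivation:
def/use:
  L0 def {g,h,w} use ∅
  L1 def {g} use ∅
  L2 def {e} use {g,h}
  L3 def {h} use {g,h}
  L4 def {e,g,h} use {g}
  L5 def {g} use {g}

Live sets:
  L0 li=∅ lo={g,h}
  L1 li={h} lo={g,h}
  L2 li={g,h} lo={g}
  L3 li={g,h} lo={g}
  L4 li={g} lo={g}
  L5 li={g} lo=∅

live-out(L0) = ["g", "h"]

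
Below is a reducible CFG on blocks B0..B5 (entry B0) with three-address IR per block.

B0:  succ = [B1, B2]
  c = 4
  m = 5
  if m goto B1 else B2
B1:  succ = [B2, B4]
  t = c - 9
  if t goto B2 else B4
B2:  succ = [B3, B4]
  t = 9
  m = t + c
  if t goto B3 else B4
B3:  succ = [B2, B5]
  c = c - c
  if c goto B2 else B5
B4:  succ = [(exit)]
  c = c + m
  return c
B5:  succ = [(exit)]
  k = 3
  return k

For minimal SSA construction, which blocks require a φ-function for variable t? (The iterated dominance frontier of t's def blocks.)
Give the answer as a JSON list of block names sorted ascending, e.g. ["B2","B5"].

Answer: ["B2", "B4"]

Analysis:
idom tree: B1←B0 B2←B0 B3←B2 B4←B0 B5←B3
Join-block Dom:
  B2: preds {B0,B1,B3}: {B0} ∩ {B0,B1} ∩ {B0,B2,B3} = {B0}; idom=B0
  B4: preds {B1,B2}: {B0,B1} ∩ {B0,B2} = {B0}; idom=B0

DF derivation:
  B2←B0: walk · to B0
  B2←B1: walk B1 to B0
  B2←B3: walk B3→B2 to B0
  B4←B1: walk B1 to B0
  B4←B2: walk B2 to B0
  B0: DF=∅
  B1: DF={B2,B4}
  B2: DF={B2,B4}
  B3: DF={B2}
  B4: DF=∅
  B5: DF=∅

φ for t: defs {B1,B2}
  DF⁺ = {B2,B4}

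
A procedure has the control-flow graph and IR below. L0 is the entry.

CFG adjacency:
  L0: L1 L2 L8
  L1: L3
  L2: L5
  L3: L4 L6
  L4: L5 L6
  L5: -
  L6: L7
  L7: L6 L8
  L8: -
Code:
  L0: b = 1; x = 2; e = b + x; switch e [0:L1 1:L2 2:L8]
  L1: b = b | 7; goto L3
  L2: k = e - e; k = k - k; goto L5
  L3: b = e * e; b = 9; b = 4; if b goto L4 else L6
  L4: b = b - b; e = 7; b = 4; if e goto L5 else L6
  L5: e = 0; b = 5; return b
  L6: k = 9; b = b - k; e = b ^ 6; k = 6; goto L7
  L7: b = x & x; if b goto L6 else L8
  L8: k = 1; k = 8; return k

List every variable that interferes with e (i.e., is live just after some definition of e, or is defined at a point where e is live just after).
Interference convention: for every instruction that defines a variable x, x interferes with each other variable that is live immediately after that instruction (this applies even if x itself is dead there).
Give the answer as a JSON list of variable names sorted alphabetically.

Answer: ["b", "x"]

Working:
Per-block:
  L0 def {b,e,x} use ∅
  L1 def {b} use {b}
  L2 def {k} use {e}
  L3 def {b} use {e}
  L4 def {b,e} use {b}
  L5 def {b,e} use ∅
  L6 def {b,e,k} use {b}
  L7 def {b} use {x}
  L8 def {k} use ∅

Backward fixpoint:
  live L0: ∅→{b,e,x}
  live L1: {b,e,x}→{e,x}
  live L2: {e}→∅
  live L3: {e,x}→{b,x}
  live L4: {b,x}→{b,x}
  live L5: ∅→∅
  live L6: {b,x}→{x}
  live L7: {x}→{b,x}
  live L8: ∅→∅

Interference:
  b↔{e,k,x}
  e↔{b,x}
  k↔{b,x}
  x↔{b,e,k}

N(e) = ["b", "x"]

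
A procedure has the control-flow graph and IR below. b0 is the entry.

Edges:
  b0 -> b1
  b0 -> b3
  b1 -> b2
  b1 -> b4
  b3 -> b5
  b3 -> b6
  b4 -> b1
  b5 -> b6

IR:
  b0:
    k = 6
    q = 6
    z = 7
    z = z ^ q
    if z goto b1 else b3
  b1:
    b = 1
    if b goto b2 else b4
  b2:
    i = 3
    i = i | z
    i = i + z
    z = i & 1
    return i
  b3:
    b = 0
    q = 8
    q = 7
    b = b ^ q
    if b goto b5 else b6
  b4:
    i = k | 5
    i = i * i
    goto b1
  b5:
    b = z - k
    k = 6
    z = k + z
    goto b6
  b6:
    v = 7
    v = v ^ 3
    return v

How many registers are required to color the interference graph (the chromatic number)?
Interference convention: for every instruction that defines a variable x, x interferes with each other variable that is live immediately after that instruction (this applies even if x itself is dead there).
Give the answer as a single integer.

def/use:
  b0 def {k,q,z} use ∅
  b1 def {b} use ∅
  b2 def {i,z} use {z}
  b3 def {b,q} use ∅
  b4 def {i} use {k}
  b5 def {b,k,z} use {k,z}
  b6 def {v} use ∅

Liveness:
  b0 li=∅ lo={k,z}
  b1 li={k,z} lo={k,z}
  b2 li={z} lo=∅
  b3 li={k,z} lo={k,z}
  b4 li={k,z} lo={k,z}
  b5 li={k,z} lo=∅
  b6 li=∅ lo=∅

Conflict graph:
  b↔{k,q,z}
  i↔{k,z}
  k↔{b,i,q,z}
  q↔{b,k,z}
  v↔∅
  z↔{b,i,k,q}

Chromatic number:
  clique {b,k,q,z} ⇒ need ≥ 4
  4-colouring: r0={k,v}  r1={z}  r2={b,i}  r3={q}
  χ = 4

Answer: 4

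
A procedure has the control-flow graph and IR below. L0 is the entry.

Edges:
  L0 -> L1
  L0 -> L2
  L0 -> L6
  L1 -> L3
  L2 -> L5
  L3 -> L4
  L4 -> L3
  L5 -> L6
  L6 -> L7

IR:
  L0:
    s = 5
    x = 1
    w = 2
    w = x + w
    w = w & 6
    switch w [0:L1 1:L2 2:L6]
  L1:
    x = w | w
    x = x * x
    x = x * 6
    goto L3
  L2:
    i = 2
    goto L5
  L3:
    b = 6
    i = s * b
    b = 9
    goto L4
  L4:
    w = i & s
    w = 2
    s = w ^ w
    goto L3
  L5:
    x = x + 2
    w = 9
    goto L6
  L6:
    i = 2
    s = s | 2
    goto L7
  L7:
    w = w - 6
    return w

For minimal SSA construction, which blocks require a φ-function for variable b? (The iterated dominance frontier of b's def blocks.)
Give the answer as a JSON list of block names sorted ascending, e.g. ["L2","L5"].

idom tree: L1←L0 L2←L0 L3←L1 L4←L3 L5←L2 L6←L0 L7←L6
Dom at joins:
  L3: preds {L1,L4}: {L0,L1} ∩ {L0,L1,L3,L4} = {L0,L1}; idom=L1
  L6: preds {L0,L5}: {L0} ∩ {L0,L2,L5} = {L0}; idom=L0

DF derivation:
  L3←L1: walk · to L1
  L3←L4: walk L4→L3 to L1
  L6←L0: walk · to L0
  L6←L5: walk L5→L2 to L0
  L0: DF=∅
  L1: DF=∅
  L2: DF={L6}
  L3: DF={L3}
  L4: DF={L3}
  L5: DF={L6}
  L6: DF=∅
  L7: DF=∅

φ for b: defs {L3}
  DF⁺ = {L3}

Answer: ["L3"]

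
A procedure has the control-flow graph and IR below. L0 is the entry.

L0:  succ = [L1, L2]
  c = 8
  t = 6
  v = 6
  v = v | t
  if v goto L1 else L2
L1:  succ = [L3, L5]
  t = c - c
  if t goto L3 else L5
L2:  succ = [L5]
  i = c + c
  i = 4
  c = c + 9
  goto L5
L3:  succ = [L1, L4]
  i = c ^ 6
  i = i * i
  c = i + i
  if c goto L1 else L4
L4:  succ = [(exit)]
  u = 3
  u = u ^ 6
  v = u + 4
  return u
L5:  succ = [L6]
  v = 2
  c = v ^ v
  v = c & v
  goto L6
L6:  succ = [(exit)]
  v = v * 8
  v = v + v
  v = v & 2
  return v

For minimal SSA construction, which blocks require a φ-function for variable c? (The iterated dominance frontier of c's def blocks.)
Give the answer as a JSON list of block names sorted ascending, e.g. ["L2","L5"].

Answer: ["L1", "L5"]

Analysis:
idom tree: L1←L0 L2←L0 L3←L1 L4←L3 L5←L0 L6←L5
Dom at joins:
  L1: preds {L0,L3}: {L0} ∩ {L0,L1,L3} = {L0}; idom=L0
  L5: preds {L1,L2}: {L0,L1} ∩ {L0,L2} = {L0}; idom=L0

Frontier:
  L1←L0: walk · to L0
  L1←L3: walk L3→L1 to L0
  L5←L1: walk L1 to L0
  L5←L2: walk L2 to L0
  DF(L0)=∅
  DF(L1)={L1,L5}
  DF(L2)={L5}
  DF(L3)={L1}
  DF(L4)=∅
  DF(L5)=∅
  DF(L6)=∅

φ for c: defs {L0,L2,L3,L5}
  DF⁺ = {L1,L5}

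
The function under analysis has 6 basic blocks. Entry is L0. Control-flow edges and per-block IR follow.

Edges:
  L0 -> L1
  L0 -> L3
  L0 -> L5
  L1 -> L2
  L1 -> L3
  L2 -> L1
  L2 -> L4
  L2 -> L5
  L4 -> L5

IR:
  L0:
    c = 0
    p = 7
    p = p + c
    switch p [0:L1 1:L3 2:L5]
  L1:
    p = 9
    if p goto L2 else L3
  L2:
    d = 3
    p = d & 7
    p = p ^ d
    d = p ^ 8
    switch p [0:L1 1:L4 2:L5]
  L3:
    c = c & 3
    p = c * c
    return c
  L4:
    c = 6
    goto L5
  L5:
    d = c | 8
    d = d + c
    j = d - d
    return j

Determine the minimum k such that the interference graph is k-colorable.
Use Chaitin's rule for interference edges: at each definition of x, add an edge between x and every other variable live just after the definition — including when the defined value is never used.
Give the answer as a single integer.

Answer: 3

Analysis:
def/use:
  L0 def {c,p} use ∅
  L1 def {p} use ∅
  L2 def {d,p} use ∅
  L3 def {c,p} use {c}
  L4 def {c} use ∅
  L5 def {d,j} use {c}

Live sets:
  L0 li=∅ lo={c}
  L1 li={c} lo={c}
  L2 li={c} lo={c}
  L3 li={c} lo=∅
  L4 li=∅ lo={c}
  L5 li={c} lo=∅

Interfere edges:
  c — {d,p}
  d — {c,p}
  j — ∅
  p — {c,d}

Colouring:
  clique {c,d,p} ⇒ need ≥ 3
  3-colouring: r0={c,j}  r1={d}  r2={p}
  χ = 3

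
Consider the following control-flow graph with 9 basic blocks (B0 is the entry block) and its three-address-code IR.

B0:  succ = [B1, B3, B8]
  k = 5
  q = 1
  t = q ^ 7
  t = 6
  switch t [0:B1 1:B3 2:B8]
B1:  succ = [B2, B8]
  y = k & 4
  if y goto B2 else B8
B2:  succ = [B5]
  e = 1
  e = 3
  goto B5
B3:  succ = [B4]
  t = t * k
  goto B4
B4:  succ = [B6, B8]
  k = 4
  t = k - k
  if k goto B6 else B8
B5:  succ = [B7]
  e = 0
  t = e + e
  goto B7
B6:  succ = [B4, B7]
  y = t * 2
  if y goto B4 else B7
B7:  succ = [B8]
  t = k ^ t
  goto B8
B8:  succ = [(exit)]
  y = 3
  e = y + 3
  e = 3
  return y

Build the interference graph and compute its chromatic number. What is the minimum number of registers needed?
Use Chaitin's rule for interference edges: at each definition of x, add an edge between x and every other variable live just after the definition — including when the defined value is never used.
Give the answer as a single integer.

Per-block:
  B0: {k,q,t} / ∅
  B1: {y} / {k}
  B2: {e} / ∅
  B3: {t} / {k,t}
  B4: {k,t} / ∅
  B5: {e,t} / ∅
  B6: {y} / {t}
  B7: {t} / {k,t}
  B8: {e,y} / ∅

Liveness:
  live B0: ∅→{k,t}
  live B1: {k}→{k}
  live B2: {k}→{k}
  live B3: {k,t}→∅
  live B4: ∅→{k,t}
  live B5: {k}→{k,t}
  live B6: {k,t}→{k,t}
  live B7: {k,t}→∅
  live B8: ∅→∅

Interference:
  e↔{k,y}
  k↔{e,q,t,y}
  q↔{k}
  t↔{k,y}
  y↔{e,k,t}

Chromatic number:
  {e,k,y} pairwise interfere (3-clique) ⇒ χ ≥ 3
  3-colouring: r0={k}  r1={q,y}  r2={e,t}
  χ = 3

Answer: 3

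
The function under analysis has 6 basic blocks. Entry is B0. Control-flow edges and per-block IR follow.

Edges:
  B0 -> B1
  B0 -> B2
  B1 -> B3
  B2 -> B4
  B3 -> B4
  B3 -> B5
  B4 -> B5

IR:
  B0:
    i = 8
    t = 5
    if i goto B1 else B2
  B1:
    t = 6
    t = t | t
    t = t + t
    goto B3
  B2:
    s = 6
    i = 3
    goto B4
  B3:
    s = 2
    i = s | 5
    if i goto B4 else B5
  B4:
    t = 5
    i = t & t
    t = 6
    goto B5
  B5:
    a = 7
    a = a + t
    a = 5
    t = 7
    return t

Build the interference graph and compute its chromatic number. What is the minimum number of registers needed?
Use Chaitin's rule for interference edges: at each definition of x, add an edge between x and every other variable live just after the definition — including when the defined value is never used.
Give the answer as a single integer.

def/use:
  B0 def {i,t} use ∅
  B1 def {t} use ∅
  B2 def {i,s} use ∅
  B3 def {i,s} use ∅
  B4 def {i,t} use ∅
  B5 def {a,t} use {t}

Backward fixpoint:
  B0 li=∅ lo=∅
  B1 li=∅ lo={t}
  B2 li=∅ lo=∅
  B3 li={t} lo={t}
  B4 li=∅ lo={t}
  B5 li={t} lo=∅

Interfere edges:
  a — {t}
  i — {t}
  s — {t}
  t — {a,i,s}

Registers:
  lower bound: {a,t} mutually conflict ⇒ χ ≥ 2
  2-colouring: R0={t}  R1={a,i,s}
  χ = 2

Answer: 2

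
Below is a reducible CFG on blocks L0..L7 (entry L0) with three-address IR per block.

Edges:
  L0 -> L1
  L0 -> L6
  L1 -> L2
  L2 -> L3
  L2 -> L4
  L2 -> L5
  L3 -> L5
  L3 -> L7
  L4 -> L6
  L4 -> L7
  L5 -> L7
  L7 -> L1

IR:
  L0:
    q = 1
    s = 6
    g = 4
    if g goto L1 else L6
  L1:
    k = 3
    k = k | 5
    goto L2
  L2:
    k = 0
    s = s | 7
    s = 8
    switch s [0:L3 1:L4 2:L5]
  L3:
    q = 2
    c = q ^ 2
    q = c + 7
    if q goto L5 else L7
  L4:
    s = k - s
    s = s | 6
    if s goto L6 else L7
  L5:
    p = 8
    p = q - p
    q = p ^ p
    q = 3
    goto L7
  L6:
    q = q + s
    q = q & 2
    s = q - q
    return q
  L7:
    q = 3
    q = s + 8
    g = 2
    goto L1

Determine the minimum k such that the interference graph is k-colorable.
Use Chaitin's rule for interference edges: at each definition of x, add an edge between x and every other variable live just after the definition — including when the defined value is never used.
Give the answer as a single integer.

def/use:
  L0: def={g,q,s} ue=∅
  L1: def={k} ue=∅
  L2: def={k,s} ue={s}
  L3: def={c,q} ue=∅
  L4: def={s} ue={k,s}
  L5: def={p,q} ue={q}
  L6: def={q,s} ue={q,s}
  L7: def={g,q} ue={s}

Live sets:
  live L0: ∅→{q,s}
  live L1: {q,s}→{q,s}
  live L2: {q,s}→{k,q,s}
  live L3: {s}→{q,s}
  live L4: {k,q,s}→{q,s}
  live L5: {q,s}→{s}
  live L6: {q,s}→∅
  live L7: {s}→{q,s}

Conflict graph:
  c: {s}
  g: {q,s}
  k: {q,s}
  p: {q,s}
  q: {g,k,p,s}
  s: {c,g,k,p,q}

Colouring:
  clique {g,q,s} ⇒ need ≥ 3
  3-colouring: c0={s}  c1={c,q}  c2={g,k,p}
  χ = 3

Answer: 3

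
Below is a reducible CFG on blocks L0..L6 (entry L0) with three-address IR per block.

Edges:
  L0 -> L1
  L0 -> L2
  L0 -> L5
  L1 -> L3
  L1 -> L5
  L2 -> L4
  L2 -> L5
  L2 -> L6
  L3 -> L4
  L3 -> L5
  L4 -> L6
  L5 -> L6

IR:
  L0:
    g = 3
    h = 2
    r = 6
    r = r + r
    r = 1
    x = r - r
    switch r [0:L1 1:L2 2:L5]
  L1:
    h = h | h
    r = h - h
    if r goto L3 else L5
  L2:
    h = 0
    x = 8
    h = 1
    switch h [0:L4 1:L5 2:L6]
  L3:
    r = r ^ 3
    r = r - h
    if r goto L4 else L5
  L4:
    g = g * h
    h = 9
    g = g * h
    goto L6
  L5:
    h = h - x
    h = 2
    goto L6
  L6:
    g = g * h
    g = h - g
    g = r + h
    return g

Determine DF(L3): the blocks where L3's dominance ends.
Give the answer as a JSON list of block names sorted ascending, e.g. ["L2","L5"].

idom tree: L1←L0 L2←L0 L3←L1 L4←L0 L5←L0 L6←L0
Join-block Dom:
  L4: preds {L2,L3}: {L0,L2} ∩ {L0,L1,L3} = {L0}; idom=L0
  L5: preds {L0,L1,L2,L3}: {L0} ∩ {L0,L1} ∩ {L0,L2} ∩ {L0,L1,L3} = {L0}; idom=L0
  L6: preds {L2,L4,L5}: {L0,L2} ∩ {L0,L4} ∩ {L0,L5} = {L0}; idom=L0

Frontier:
  join L4 pred L2: L2 stop@L0
  join L4 pred L3: L3→L1 stop@L0
  join L5 pred L0: · stop@L0
  join L5 pred L1: L1 stop@L0
  join L5 pred L2: L2 stop@L0
  join L5 pred L3: L3→L1 stop@L0
  join L6 pred L2: L2 stop@L0
  join L6 pred L4: L4 stop@L0
  join L6 pred L5: L5 stop@L0
  DF(L0)=∅
  DF(L1)={L4,L5}
  DF(L2)={L4,L5,L6}
  DF(L3)={L4,L5}
  DF(L4)={L6}
  DF(L5)={L6}
  DF(L6)=∅

DF(L3) = ["L4", "L5"]

Answer: ["L4", "L5"]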